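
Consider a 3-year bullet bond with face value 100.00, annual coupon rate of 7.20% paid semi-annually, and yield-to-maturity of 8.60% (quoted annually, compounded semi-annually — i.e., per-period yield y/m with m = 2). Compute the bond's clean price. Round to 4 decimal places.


Coupon per period c = face * coupon_rate / m = 3.600000
Periods per year m = 2; per-period yield y/m = 0.043000
Number of cashflows N = 6
Cashflows (t years, CF_t, discount factor 1/(1+y/m)^(m*t), PV):
  t = 0.5000: CF_t = 3.600000, DF = 0.958773, PV = 3.451582
  t = 1.0000: CF_t = 3.600000, DF = 0.919245, PV = 3.309283
  t = 1.5000: CF_t = 3.600000, DF = 0.881347, PV = 3.172850
  t = 2.0000: CF_t = 3.600000, DF = 0.845012, PV = 3.042042
  t = 2.5000: CF_t = 3.600000, DF = 0.810174, PV = 2.916627
  t = 3.0000: CF_t = 103.600000, DF = 0.776773, PV = 80.473688
Price P = sum_t PV_t = 96.366073

Answer: Price = 96.3661


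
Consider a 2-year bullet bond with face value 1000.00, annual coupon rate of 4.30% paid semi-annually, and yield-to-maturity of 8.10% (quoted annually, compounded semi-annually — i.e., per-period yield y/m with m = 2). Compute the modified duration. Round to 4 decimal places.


Coupon per period c = face * coupon_rate / m = 21.500000
Periods per year m = 2; per-period yield y/m = 0.040500
Number of cashflows N = 4
Cashflows (t years, CF_t, discount factor 1/(1+y/m)^(m*t), PV):
  t = 0.5000: CF_t = 21.500000, DF = 0.961076, PV = 20.663143
  t = 1.0000: CF_t = 21.500000, DF = 0.923668, PV = 19.858859
  t = 1.5000: CF_t = 21.500000, DF = 0.887715, PV = 19.085881
  t = 2.0000: CF_t = 1021.500000, DF = 0.853162, PV = 871.505300
Price P = sum_t PV_t = 931.113183
First compute Macaulay numerator sum_t t * PV_t:
  t * PV_t at t = 0.5000: 10.331571
  t * PV_t at t = 1.0000: 19.858859
  t * PV_t at t = 1.5000: 28.628821
  t * PV_t at t = 2.0000: 1743.010601
Macaulay duration D = 1801.829852 / 931.113183 = 1.935135
Modified duration = D / (1 + y/m) = 1.935135 / (1 + 0.040500) = 1.859813

Answer: Modified duration = 1.8598


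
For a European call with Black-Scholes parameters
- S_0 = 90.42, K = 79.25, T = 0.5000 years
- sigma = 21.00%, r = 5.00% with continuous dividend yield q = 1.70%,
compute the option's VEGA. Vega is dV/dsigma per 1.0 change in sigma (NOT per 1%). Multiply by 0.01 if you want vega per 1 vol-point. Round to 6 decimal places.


d1 = 1.0733414188; d2 = 0.9248489947
phi(d1) = 0.2242554593; exp(-qT) = 0.9915360229; exp(-rT) = 0.9753099120
Vega = S * exp(-qT) * phi(d1) * sqrt(T) = 90.4200 * 0.9915360229 * 0.2242554593 * 0.7071067812 = 14.216773

Answer: Vega = 14.216773


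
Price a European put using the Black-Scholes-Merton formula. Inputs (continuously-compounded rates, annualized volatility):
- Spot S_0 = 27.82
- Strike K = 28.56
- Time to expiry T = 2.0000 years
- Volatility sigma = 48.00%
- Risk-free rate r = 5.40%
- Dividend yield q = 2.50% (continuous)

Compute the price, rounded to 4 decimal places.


d1 = (ln(S/K) + (r - q + 0.5*sigma^2) * T) / (sigma * sqrt(T)) = 0.38618055
d2 = d1 - sigma * sqrt(T) = -0.29264196
exp(-rT) = 0.89762760; exp(-qT) = 0.95122942
P = K * exp(-rT) * N(-d2) - S_0 * exp(-qT) * N(-d1)
N(-d1) = 0.34968148; N(-d2) = 0.61510208
P = 28.5600 * 0.89762760 * 0.61510208 - 27.8200 * 0.95122942 * 0.34968148 = 6.5152

Answer: Price = 6.5152


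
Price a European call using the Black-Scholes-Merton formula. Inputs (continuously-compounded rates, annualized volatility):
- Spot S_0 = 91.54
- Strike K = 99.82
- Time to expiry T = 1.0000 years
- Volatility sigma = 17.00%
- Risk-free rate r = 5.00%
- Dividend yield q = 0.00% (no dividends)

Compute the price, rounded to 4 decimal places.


d1 = (ln(S/K) + (r - q + 0.5*sigma^2) * T) / (sigma * sqrt(T)) = -0.13025017
d2 = d1 - sigma * sqrt(T) = -0.30025017
exp(-rT) = 0.95122942; exp(-qT) = 1.00000000
C = S_0 * exp(-qT) * N(d1) - K * exp(-rT) * N(d2)
N(d1) = 0.44818425; N(d2) = 0.38199317
C = 91.5400 * 1.00000000 * 0.44818425 - 99.8200 * 0.95122942 * 0.38199317 = 4.7559

Answer: Price = 4.7559


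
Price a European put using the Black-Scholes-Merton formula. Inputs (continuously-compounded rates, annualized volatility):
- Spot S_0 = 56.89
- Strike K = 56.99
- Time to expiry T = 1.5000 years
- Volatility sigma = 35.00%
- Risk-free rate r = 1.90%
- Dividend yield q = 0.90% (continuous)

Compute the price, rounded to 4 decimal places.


d1 = (ln(S/K) + (r - q + 0.5*sigma^2) * T) / (sigma * sqrt(T)) = 0.24522603
d2 = d1 - sigma * sqrt(T) = -0.18343467
exp(-rT) = 0.97190229; exp(-qT) = 0.98659072
P = K * exp(-rT) * N(-d2) - S_0 * exp(-qT) * N(-d1)
N(-d1) = 0.40314071; N(-d2) = 0.57277151
P = 56.9900 * 0.97190229 * 0.57277151 - 56.8900 * 0.98659072 * 0.40314071 = 9.0979

Answer: Price = 9.0979


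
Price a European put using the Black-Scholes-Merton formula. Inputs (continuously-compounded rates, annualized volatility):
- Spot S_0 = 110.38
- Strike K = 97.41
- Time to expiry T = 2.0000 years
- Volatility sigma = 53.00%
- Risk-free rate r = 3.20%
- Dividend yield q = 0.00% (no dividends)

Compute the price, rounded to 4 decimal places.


Answer: Price = 20.8539

Derivation:
d1 = (ln(S/K) + (r - q + 0.5*sigma^2) * T) / (sigma * sqrt(T)) = 0.62692365
d2 = d1 - sigma * sqrt(T) = -0.12260954
exp(-rT) = 0.93800500; exp(-qT) = 1.00000000
P = K * exp(-rT) * N(-d2) - S_0 * exp(-qT) * N(-d1)
N(-d1) = 0.26535464; N(-d2) = 0.54879185
P = 97.4100 * 0.93800500 * 0.54879185 - 110.3800 * 1.00000000 * 0.26535464 = 20.8539


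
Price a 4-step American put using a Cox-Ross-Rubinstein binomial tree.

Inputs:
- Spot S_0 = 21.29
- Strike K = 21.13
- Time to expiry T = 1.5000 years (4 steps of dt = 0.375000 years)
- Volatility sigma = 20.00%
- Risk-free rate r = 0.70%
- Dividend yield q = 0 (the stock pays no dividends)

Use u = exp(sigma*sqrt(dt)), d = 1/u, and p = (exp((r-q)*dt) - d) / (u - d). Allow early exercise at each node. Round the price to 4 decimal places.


dt = T/N = 0.375000
u = exp(sigma*sqrt(dt)) = 1.130290; d = 1/u = 0.884728
p = (exp((r-q)*dt) - d) / (u - d) = 0.480123
Discount per step: exp(-r*dt) = 0.997378
Stock lattice S(k, i) with i counting down-moves:
  k=0: S(0,0) = 21.2900
  k=1: S(1,0) = 24.0639; S(1,1) = 18.8359
  k=2: S(2,0) = 27.1992; S(2,1) = 21.2900; S(2,2) = 16.6646
  k=3: S(3,0) = 30.7430; S(3,1) = 24.0639; S(3,2) = 18.8359; S(3,3) = 14.7437
  k=4: S(4,0) = 34.7485; S(4,1) = 27.1992; S(4,2) = 21.2900; S(4,3) = 16.6646; S(4,4) = 13.0441
Terminal payoffs V(N, i) = max(K - S_T, 0):
  V(4,0) = 0.000000; V(4,1) = 0.000000; V(4,2) = 0.000000; V(4,3) = 4.465370; V(4,4) = 8.085853
Backward induction: V(k, i) = exp(-r*dt) * [p * V(k+1, i) + (1-p) * V(k+1, i+1)]; then take max(V_cont, immediate exercise) for American.
  V(3,0) = exp(-r*dt) * [p*0.000000 + (1-p)*0.000000] = 0.000000; exercise = 0.000000; V(3,0) = max -> 0.000000
  V(3,1) = exp(-r*dt) * [p*0.000000 + (1-p)*0.000000] = 0.000000; exercise = 0.000000; V(3,1) = max -> 0.000000
  V(3,2) = exp(-r*dt) * [p*0.000000 + (1-p)*4.465370] = 2.315356; exercise = 2.294131; V(3,2) = max -> 2.315356
  V(3,3) = exp(-r*dt) * [p*4.465370 + (1-p)*8.085853] = 6.330934; exercise = 6.386327; V(3,3) = max -> 6.386327
  V(2,0) = exp(-r*dt) * [p*0.000000 + (1-p)*0.000000] = 0.000000; exercise = 0.000000; V(2,0) = max -> 0.000000
  V(2,1) = exp(-r*dt) * [p*0.000000 + (1-p)*2.315356] = 1.200544; exercise = 0.000000; V(2,1) = max -> 1.200544
  V(2,2) = exp(-r*dt) * [p*2.315356 + (1-p)*6.386327] = 4.420140; exercise = 4.465370; V(2,2) = max -> 4.465370
  V(1,0) = exp(-r*dt) * [p*0.000000 + (1-p)*1.200544] = 0.622498; exercise = 0.000000; V(1,0) = max -> 0.622498
  V(1,1) = exp(-r*dt) * [p*1.200544 + (1-p)*4.465370] = 2.890254; exercise = 2.294131; V(1,1) = max -> 2.890254
  V(0,0) = exp(-r*dt) * [p*0.622498 + (1-p)*2.890254] = 1.796729; exercise = 0.000000; V(0,0) = max -> 1.796729

Answer: Price = V(0,0) = 1.7967


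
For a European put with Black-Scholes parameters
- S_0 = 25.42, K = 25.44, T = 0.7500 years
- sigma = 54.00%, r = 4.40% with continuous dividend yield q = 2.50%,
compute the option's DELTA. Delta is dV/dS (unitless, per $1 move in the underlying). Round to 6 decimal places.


Answer: Delta = -0.389059

Derivation:
d1 = 0.2626163816; d2 = -0.2050373364
phi(d1) = 0.3854197746; exp(-qT) = 0.9814246877; exp(-rT) = 0.9675385596
N(-d1) = 0.3964231362
Delta = -exp(-qT) * N(-d1) = -0.9814246877 * 0.3964231362 = -0.389059


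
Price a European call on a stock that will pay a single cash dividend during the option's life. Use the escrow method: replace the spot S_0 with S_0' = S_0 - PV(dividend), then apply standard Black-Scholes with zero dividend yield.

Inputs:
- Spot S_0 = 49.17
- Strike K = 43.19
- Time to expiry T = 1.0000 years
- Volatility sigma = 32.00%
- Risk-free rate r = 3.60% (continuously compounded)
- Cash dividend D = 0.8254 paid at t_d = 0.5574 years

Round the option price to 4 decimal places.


Answer: Price = 9.6744

Derivation:
PV(D) = D * exp(-r * t_d) = 0.8254 * 0.98013359 = 0.80900227
S_0' = S_0 - PV(D) = 49.1700 - 0.80900227 = 48.36099773
d1 = (ln(S_0'/K) + (r + sigma^2/2)*T) / (sigma*sqrt(T)) = 0.62588959
d2 = d1 - sigma*sqrt(T) = 0.30588959
exp(-rT) = 0.96464029
N(d1) = 0.73430632; N(d2) = 0.62015565
C = S_0' * N(d1) - K * exp(-rT) * N(d2) = 48.36099773 * 0.73430632 - 43.1900 * 0.96464029 * 0.62015565 = 9.6744


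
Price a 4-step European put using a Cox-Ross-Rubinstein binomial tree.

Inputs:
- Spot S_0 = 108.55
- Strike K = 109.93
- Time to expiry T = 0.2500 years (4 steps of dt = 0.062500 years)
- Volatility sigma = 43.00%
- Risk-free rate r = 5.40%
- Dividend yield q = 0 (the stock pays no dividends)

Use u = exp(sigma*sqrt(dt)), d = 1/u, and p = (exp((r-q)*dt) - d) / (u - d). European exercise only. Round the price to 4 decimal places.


dt = T/N = 0.062500
u = exp(sigma*sqrt(dt)) = 1.113491; d = 1/u = 0.898077
p = (exp((r-q)*dt) - d) / (u - d) = 0.488845
Discount per step: exp(-r*dt) = 0.996631
Stock lattice S(k, i) with i counting down-moves:
  k=0: S(0,0) = 108.5500
  k=1: S(1,0) = 120.8694; S(1,1) = 97.4862
  k=2: S(2,0) = 134.5870; S(2,1) = 108.5500; S(2,2) = 87.5501
  k=3: S(3,0) = 149.8614; S(3,1) = 120.8694; S(3,2) = 97.4862; S(3,3) = 78.6267
  k=4: S(4,0) = 166.8693; S(4,1) = 134.5870; S(4,2) = 108.5500; S(4,3) = 87.5501; S(4,4) = 70.6128
Terminal payoffs V(N, i) = max(K - S_T, 0):
  V(4,0) = 0.000000; V(4,1) = 0.000000; V(4,2) = 1.380000; V(4,3) = 22.379927; V(4,4) = 39.317238
Backward induction: V(k, i) = exp(-r*dt) * [p * V(k+1, i) + (1-p) * V(k+1, i+1)].
  V(3,0) = exp(-r*dt) * [p*0.000000 + (1-p)*0.000000] = 0.000000
  V(3,1) = exp(-r*dt) * [p*0.000000 + (1-p)*1.380000] = 0.703017
  V(3,2) = exp(-r*dt) * [p*1.380000 + (1-p)*22.379927] = 12.073405
  V(3,3) = exp(-r*dt) * [p*22.379927 + (1-p)*39.317238] = 30.932946
  V(2,0) = exp(-r*dt) * [p*0.000000 + (1-p)*0.703017] = 0.358140
  V(2,1) = exp(-r*dt) * [p*0.703017 + (1-p)*12.073405] = 6.493099
  V(2,2) = exp(-r*dt) * [p*12.073405 + (1-p)*30.932946] = 21.640398
  V(1,0) = exp(-r*dt) * [p*0.358140 + (1-p)*6.493099] = 3.482284
  V(1,1) = exp(-r*dt) * [p*6.493099 + (1-p)*21.640398] = 14.187755
  V(0,0) = exp(-r*dt) * [p*3.482284 + (1-p)*14.187755] = 8.924271

Answer: Price = V(0,0) = 8.9243


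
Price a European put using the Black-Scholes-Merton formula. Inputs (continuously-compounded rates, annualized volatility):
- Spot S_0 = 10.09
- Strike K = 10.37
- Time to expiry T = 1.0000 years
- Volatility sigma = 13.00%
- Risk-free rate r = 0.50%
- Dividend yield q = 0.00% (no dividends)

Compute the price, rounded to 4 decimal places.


d1 = (ln(S/K) + (r - q + 0.5*sigma^2) * T) / (sigma * sqrt(T)) = -0.10709375
d2 = d1 - sigma * sqrt(T) = -0.23709375
exp(-rT) = 0.99501248; exp(-qT) = 1.00000000
P = K * exp(-rT) * N(-d2) - S_0 * exp(-qT) * N(-d1)
N(-d1) = 0.54264270; N(-d2) = 0.59370797
P = 10.3700 * 0.99501248 * 0.59370797 - 10.0900 * 1.00000000 * 0.54264270 = 0.6508

Answer: Price = 0.6508


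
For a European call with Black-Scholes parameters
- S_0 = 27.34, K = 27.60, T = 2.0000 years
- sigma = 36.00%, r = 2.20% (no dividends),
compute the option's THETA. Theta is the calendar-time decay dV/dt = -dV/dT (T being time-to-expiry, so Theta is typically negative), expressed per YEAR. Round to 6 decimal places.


Answer: Theta = -1.565439

Derivation:
d1 = 0.3223917026; d2 = -0.1867251798
phi(d1) = 0.3787394648; exp(-qT) = 1.0000000000; exp(-rT) = 0.9569539575
Theta = -S*exp(-qT)*phi(d1)*sigma/(2*sqrt(T)) - r*K*exp(-rT)*N(d2) + q*S*exp(-qT)*N(d1)
N(d1) = 0.6264220154; N(d2) = 0.4259380563; sqrt(T) = 1.4142135624
Term 1 = -27.3400 * 1.0000000000 * 0.3787394648 * 0.3600 / (2 * 1.4142135624) = -1.3179428509
Term 2 = -0.0220 * 27.6000 * 0.9569539575 * 0.4259380563 = -0.2474966076
Term 3 = 0 (no dividend yield, q = 0)
Theta = -1.3179428509 + (-0.2474966076) + (0.0000000000) = -1.565439


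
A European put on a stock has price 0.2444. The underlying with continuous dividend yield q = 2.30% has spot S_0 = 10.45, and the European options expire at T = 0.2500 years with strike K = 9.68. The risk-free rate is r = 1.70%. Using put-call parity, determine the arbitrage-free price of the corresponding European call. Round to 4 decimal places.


Answer: Call price = 0.9955

Derivation:
Put-call parity: C - P = S_0 * exp(-qT) - K * exp(-rT).
S_0 * exp(-qT) = 10.4500 * 0.99426650 = 10.39008492
K * exp(-rT) = 9.6800 * 0.99575902 = 9.63894730
C = P + S*exp(-qT) - K*exp(-rT)
C = 0.2444 + 10.39008492 - 9.63894730 = 0.9955


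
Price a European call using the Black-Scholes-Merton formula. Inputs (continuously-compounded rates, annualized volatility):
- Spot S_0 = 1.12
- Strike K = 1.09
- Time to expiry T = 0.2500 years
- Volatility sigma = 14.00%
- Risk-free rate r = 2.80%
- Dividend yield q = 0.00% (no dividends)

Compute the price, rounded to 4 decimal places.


Answer: Price = 0.0531

Derivation:
d1 = (ln(S/K) + (r - q + 0.5*sigma^2) * T) / (sigma * sqrt(T)) = 0.52287127
d2 = d1 - sigma * sqrt(T) = 0.45287127
exp(-rT) = 0.99302444; exp(-qT) = 1.00000000
C = S_0 * exp(-qT) * N(d1) - K * exp(-rT) * N(d2)
N(d1) = 0.69946808; N(d2) = 0.67467928
C = 1.1200 * 1.00000000 * 0.69946808 - 1.0900 * 0.99302444 * 0.67467928 = 0.0531


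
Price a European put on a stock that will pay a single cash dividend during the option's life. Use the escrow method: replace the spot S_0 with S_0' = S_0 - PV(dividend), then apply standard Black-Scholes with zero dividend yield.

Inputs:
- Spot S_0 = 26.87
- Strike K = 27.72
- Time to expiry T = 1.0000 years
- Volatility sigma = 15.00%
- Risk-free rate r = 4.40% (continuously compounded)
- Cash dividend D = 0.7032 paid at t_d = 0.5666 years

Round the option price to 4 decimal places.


PV(D) = D * exp(-r * t_d) = 0.7032 * 0.97537780 = 0.68588567
S_0' = S_0 - PV(D) = 26.8700 - 0.68588567 = 26.18411433
d1 = (ln(S_0'/K) + (r + sigma^2/2)*T) / (sigma*sqrt(T)) = -0.01167514
d2 = d1 - sigma*sqrt(T) = -0.16167514
exp(-rT) = 0.95695396
N(-d1) = 0.50465760; N(-d2) = 0.56421916
P = K * exp(-rT) * N(-d2) - S_0' * N(-d1) = 27.7200 * 0.95695396 * 0.56421916 - 26.18411433 * 0.50465760 = 1.7529

Answer: Price = 1.7529


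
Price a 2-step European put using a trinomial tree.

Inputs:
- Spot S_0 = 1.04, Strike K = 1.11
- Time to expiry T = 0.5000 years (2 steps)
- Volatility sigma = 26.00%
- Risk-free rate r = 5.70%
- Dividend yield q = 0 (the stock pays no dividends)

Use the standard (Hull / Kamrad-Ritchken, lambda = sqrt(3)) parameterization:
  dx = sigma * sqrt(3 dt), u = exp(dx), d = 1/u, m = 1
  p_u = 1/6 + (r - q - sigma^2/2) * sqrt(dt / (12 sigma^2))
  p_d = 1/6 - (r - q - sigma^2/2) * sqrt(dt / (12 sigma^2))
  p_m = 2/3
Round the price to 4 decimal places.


Answer: Price = V(0,0) = 0.1000

Derivation:
dt = T/N = 0.250000; dx = sigma*sqrt(3*dt) = 0.225167
u = exp(dx) = 1.252531; d = 1/u = 0.798383
p_u = 0.179546, p_m = 0.666667, p_d = 0.153787
Discount per step: exp(-r*dt) = 0.985851
Stock lattice S(k, j) with j the centered position index:
  k=0: S(0,+0) = 1.0400
  k=1: S(1,-1) = 0.8303; S(1,+0) = 1.0400; S(1,+1) = 1.3026
  k=2: S(2,-2) = 0.6629; S(2,-1) = 0.8303; S(2,+0) = 1.0400; S(2,+1) = 1.3026; S(2,+2) = 1.6316
Terminal payoffs V(N, j) = max(K - S_T, 0):
  V(2,-2) = 0.447088; V(2,-1) = 0.279681; V(2,+0) = 0.070000; V(2,+1) = 0.000000; V(2,+2) = 0.000000
Backward induction: V(k, j) = exp(-r*dt) * [p_u * V(k+1, j+1) + p_m * V(k+1, j) + p_d * V(k+1, j-1)]
  V(1,-1) = exp(-r*dt) * [p_u*0.070000 + p_m*0.279681 + p_d*0.447088] = 0.263990
  V(1,+0) = exp(-r*dt) * [p_u*0.000000 + p_m*0.070000 + p_d*0.279681] = 0.088409
  V(1,+1) = exp(-r*dt) * [p_u*0.000000 + p_m*0.000000 + p_d*0.070000] = 0.010613
  V(0,+0) = exp(-r*dt) * [p_u*0.010613 + p_m*0.088409 + p_d*0.263990] = 0.100008


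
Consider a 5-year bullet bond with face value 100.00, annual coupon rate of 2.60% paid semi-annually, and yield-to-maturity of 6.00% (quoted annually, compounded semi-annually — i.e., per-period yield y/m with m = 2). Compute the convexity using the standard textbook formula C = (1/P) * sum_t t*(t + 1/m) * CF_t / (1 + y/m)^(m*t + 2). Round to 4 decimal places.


Coupon per period c = face * coupon_rate / m = 1.300000
Periods per year m = 2; per-period yield y/m = 0.030000
Number of cashflows N = 10
Cashflows (t years, CF_t, discount factor 1/(1+y/m)^(m*t), PV):
  t = 0.5000: CF_t = 1.300000, DF = 0.970874, PV = 1.262136
  t = 1.0000: CF_t = 1.300000, DF = 0.942596, PV = 1.225375
  t = 1.5000: CF_t = 1.300000, DF = 0.915142, PV = 1.189684
  t = 2.0000: CF_t = 1.300000, DF = 0.888487, PV = 1.155033
  t = 2.5000: CF_t = 1.300000, DF = 0.862609, PV = 1.121391
  t = 3.0000: CF_t = 1.300000, DF = 0.837484, PV = 1.088730
  t = 3.5000: CF_t = 1.300000, DF = 0.813092, PV = 1.057019
  t = 4.0000: CF_t = 1.300000, DF = 0.789409, PV = 1.026232
  t = 4.5000: CF_t = 1.300000, DF = 0.766417, PV = 0.996342
  t = 5.0000: CF_t = 101.300000, DF = 0.744094, PV = 75.376714
Price P = sum_t PV_t = 85.498655
Convexity numerator sum_t t*(t + 1/m) * CF_t / (1+y/m)^(m*t + 2):
  t = 0.5000: term = 0.594842
  t = 1.0000: term = 1.732550
  t = 1.5000: term = 3.364174
  t = 2.0000: term = 5.443648
  t = 2.5000: term = 7.927642
  t = 3.0000: term = 10.775436
  t = 3.5000: term = 13.948785
  t = 4.0000: term = 17.411798
  t = 4.5000: term = 21.130822
  t = 5.0000: term = 1953.869001
Convexity = (1/P) * sum = 2036.198698 / 85.498655 = 23.815564

Answer: Convexity = 23.8156


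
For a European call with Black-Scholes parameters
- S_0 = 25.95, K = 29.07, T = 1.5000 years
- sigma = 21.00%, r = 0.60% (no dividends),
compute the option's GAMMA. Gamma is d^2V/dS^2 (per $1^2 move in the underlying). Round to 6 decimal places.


d1 = -0.2778425303; d2 = -0.5350389533
phi(d1) = 0.3838372021; exp(-qT) = 1.0000000000; exp(-rT) = 0.9910403788
Gamma = exp(-qT) * phi(d1) / (S * sigma * sqrt(T)) = 1.0000000000 * 0.3838372021 / (25.9500 * 0.2100 * 1.2247448714) = 0.057510

Answer: Gamma = 0.057510


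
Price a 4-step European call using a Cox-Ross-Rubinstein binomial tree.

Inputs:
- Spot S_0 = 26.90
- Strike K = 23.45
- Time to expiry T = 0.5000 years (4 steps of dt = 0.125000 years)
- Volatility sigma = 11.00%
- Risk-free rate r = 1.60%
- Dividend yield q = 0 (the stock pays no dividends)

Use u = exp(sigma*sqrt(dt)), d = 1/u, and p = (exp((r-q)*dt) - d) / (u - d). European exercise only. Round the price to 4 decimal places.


dt = T/N = 0.125000
u = exp(sigma*sqrt(dt)) = 1.039657; d = 1/u = 0.961856
p = (exp((r-q)*dt) - d) / (u - d) = 0.516011
Discount per step: exp(-r*dt) = 0.998002
Stock lattice S(k, i) with i counting down-moves:
  k=0: S(0,0) = 26.9000
  k=1: S(1,0) = 27.9668; S(1,1) = 25.8739
  k=2: S(2,0) = 29.0759; S(2,1) = 26.9000; S(2,2) = 24.8870
  k=3: S(3,0) = 30.2289; S(3,1) = 27.9668; S(3,2) = 25.8739; S(3,3) = 23.9377
  k=4: S(4,0) = 31.4277; S(4,1) = 29.0759; S(4,2) = 26.9000; S(4,3) = 24.8870; S(4,4) = 23.0246
Terminal payoffs V(N, i) = max(S_T - K, 0):
  V(4,0) = 7.977703; V(4,1) = 5.625853; V(4,2) = 3.450000; V(4,3) = 1.436974; V(4,4) = 0.000000
Backward induction: V(k, i) = exp(-r*dt) * [p * V(k+1, i) + (1-p) * V(k+1, i+1)].
  V(3,0) = exp(-r*dt) * [p*7.977703 + (1-p)*5.625853] = 6.825768
  V(3,1) = exp(-r*dt) * [p*5.625853 + (1-p)*3.450000] = 4.563627
  V(3,2) = exp(-r*dt) * [p*3.450000 + (1-p)*1.436974] = 2.470771
  V(3,3) = exp(-r*dt) * [p*1.436974 + (1-p)*0.000000] = 0.740013
  V(2,0) = exp(-r*dt) * [p*6.825768 + (1-p)*4.563627] = 5.719466
  V(2,1) = exp(-r*dt) * [p*4.563627 + (1-p)*2.470771] = 3.543613
  V(2,2) = exp(-r*dt) * [p*2.470771 + (1-p)*0.740013] = 1.629839
  V(1,0) = exp(-r*dt) * [p*5.719466 + (1-p)*3.543613] = 4.657053
  V(1,1) = exp(-r*dt) * [p*3.543613 + (1-p)*1.629839] = 2.612137
  V(0,0) = exp(-r*dt) * [p*4.657053 + (1-p)*2.612137] = 3.660008

Answer: Price = V(0,0) = 3.6600


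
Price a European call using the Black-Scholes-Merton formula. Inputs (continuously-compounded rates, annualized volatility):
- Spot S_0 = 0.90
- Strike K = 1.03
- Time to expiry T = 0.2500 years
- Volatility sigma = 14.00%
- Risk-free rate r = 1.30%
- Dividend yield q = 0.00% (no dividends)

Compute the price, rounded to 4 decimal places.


Answer: Price = 0.0008

Derivation:
d1 = (ln(S/K) + (r - q + 0.5*sigma^2) * T) / (sigma * sqrt(T)) = -1.84599026
d2 = d1 - sigma * sqrt(T) = -1.91599026
exp(-rT) = 0.99675528; exp(-qT) = 1.00000000
C = S_0 * exp(-qT) * N(d1) - K * exp(-rT) * N(d2)
N(d1) = 0.03244681; N(d2) = 0.02768317
C = 0.9000 * 1.00000000 * 0.03244681 - 1.0300 * 0.99675528 * 0.02768317 = 0.0008


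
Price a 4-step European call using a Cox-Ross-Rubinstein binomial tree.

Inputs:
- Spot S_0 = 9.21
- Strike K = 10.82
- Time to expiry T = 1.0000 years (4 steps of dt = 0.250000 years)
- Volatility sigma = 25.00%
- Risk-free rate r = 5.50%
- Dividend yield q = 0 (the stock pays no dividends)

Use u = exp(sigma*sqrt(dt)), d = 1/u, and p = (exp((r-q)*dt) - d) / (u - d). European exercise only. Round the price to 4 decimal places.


dt = T/N = 0.250000
u = exp(sigma*sqrt(dt)) = 1.133148; d = 1/u = 0.882497
p = (exp((r-q)*dt) - d) / (u - d) = 0.524027
Discount per step: exp(-r*dt) = 0.986344
Stock lattice S(k, i) with i counting down-moves:
  k=0: S(0,0) = 9.2100
  k=1: S(1,0) = 10.4363; S(1,1) = 8.1278
  k=2: S(2,0) = 11.8259; S(2,1) = 9.2100; S(2,2) = 7.1728
  k=3: S(3,0) = 13.4005; S(3,1) = 10.4363; S(3,2) = 8.1278; S(3,3) = 6.3299
  k=4: S(4,0) = 15.1847; S(4,1) = 11.8259; S(4,2) = 9.2100; S(4,3) = 7.1728; S(4,4) = 5.5861
Terminal payoffs V(N, i) = max(S_T - K, 0):
  V(4,0) = 4.364723; V(4,1) = 1.005874; V(4,2) = 0.000000; V(4,3) = 0.000000; V(4,4) = 0.000000
Backward induction: V(k, i) = exp(-r*dt) * [p * V(k+1, i) + (1-p) * V(k+1, i+1)].
  V(3,0) = exp(-r*dt) * [p*4.364723 + (1-p)*1.005874] = 2.728228
  V(3,1) = exp(-r*dt) * [p*1.005874 + (1-p)*0.000000] = 0.519907
  V(3,2) = exp(-r*dt) * [p*0.000000 + (1-p)*0.000000] = 0.000000
  V(3,3) = exp(-r*dt) * [p*0.000000 + (1-p)*0.000000] = 0.000000
  V(2,0) = exp(-r*dt) * [p*2.728228 + (1-p)*0.519907] = 1.654223
  V(2,1) = exp(-r*dt) * [p*0.519907 + (1-p)*0.000000] = 0.268724
  V(2,2) = exp(-r*dt) * [p*0.000000 + (1-p)*0.000000] = 0.000000
  V(1,0) = exp(-r*dt) * [p*1.654223 + (1-p)*0.268724] = 0.981178
  V(1,1) = exp(-r*dt) * [p*0.268724 + (1-p)*0.000000] = 0.138896
  V(0,0) = exp(-r*dt) * [p*0.981178 + (1-p)*0.138896] = 0.572350

Answer: Price = V(0,0) = 0.5723


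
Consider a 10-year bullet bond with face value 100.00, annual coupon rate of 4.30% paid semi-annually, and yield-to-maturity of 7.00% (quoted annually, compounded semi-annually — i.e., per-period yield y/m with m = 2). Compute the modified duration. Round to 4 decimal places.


Coupon per period c = face * coupon_rate / m = 2.150000
Periods per year m = 2; per-period yield y/m = 0.035000
Number of cashflows N = 20
Cashflows (t years, CF_t, discount factor 1/(1+y/m)^(m*t), PV):
  t = 0.5000: CF_t = 2.150000, DF = 0.966184, PV = 2.077295
  t = 1.0000: CF_t = 2.150000, DF = 0.933511, PV = 2.007048
  t = 1.5000: CF_t = 2.150000, DF = 0.901943, PV = 1.939177
  t = 2.0000: CF_t = 2.150000, DF = 0.871442, PV = 1.873601
  t = 2.5000: CF_t = 2.150000, DF = 0.841973, PV = 1.810242
  t = 3.0000: CF_t = 2.150000, DF = 0.813501, PV = 1.749026
  t = 3.5000: CF_t = 2.150000, DF = 0.785991, PV = 1.689881
  t = 4.0000: CF_t = 2.150000, DF = 0.759412, PV = 1.632735
  t = 4.5000: CF_t = 2.150000, DF = 0.733731, PV = 1.577522
  t = 5.0000: CF_t = 2.150000, DF = 0.708919, PV = 1.524175
  t = 5.5000: CF_t = 2.150000, DF = 0.684946, PV = 1.472633
  t = 6.0000: CF_t = 2.150000, DF = 0.661783, PV = 1.422834
  t = 6.5000: CF_t = 2.150000, DF = 0.639404, PV = 1.374719
  t = 7.0000: CF_t = 2.150000, DF = 0.617782, PV = 1.328231
  t = 7.5000: CF_t = 2.150000, DF = 0.596891, PV = 1.283315
  t = 8.0000: CF_t = 2.150000, DF = 0.576706, PV = 1.239918
  t = 8.5000: CF_t = 2.150000, DF = 0.557204, PV = 1.197988
  t = 9.0000: CF_t = 2.150000, DF = 0.538361, PV = 1.157476
  t = 9.5000: CF_t = 2.150000, DF = 0.520156, PV = 1.118335
  t = 10.0000: CF_t = 102.150000, DF = 0.502566, PV = 51.337105
Price P = sum_t PV_t = 80.813256
First compute Macaulay numerator sum_t t * PV_t:
  t * PV_t at t = 0.5000: 1.038647
  t * PV_t at t = 1.0000: 2.007048
  t * PV_t at t = 1.5000: 2.908765
  t * PV_t at t = 2.0000: 3.747202
  t * PV_t at t = 2.5000: 4.525606
  t * PV_t at t = 3.0000: 5.247079
  t * PV_t at t = 3.5000: 5.914582
  t * PV_t at t = 4.0000: 6.530939
  t * PV_t at t = 4.5000: 7.098847
  t * PV_t at t = 5.0000: 7.620877
  t * PV_t at t = 5.5000: 8.099483
  t * PV_t at t = 6.0000: 8.537005
  t * PV_t at t = 6.5000: 8.935673
  t * PV_t at t = 7.0000: 9.297616
  t * PV_t at t = 7.5000: 9.624861
  t * PV_t at t = 8.0000: 9.919342
  t * PV_t at t = 8.5000: 10.182899
  t * PV_t at t = 9.0000: 10.417288
  t * PV_t at t = 9.5000: 10.624180
  t * PV_t at t = 10.0000: 513.371051
Macaulay duration D = 645.648990 / 80.813256 = 7.989395
Modified duration = D / (1 + y/m) = 7.989395 / (1 + 0.035000) = 7.719222

Answer: Modified duration = 7.7192


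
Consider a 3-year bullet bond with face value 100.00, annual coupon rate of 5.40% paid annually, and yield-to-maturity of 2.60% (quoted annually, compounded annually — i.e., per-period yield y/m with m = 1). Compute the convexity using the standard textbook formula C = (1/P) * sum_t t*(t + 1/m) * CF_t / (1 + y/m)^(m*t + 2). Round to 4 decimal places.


Answer: Convexity = 10.6657

Derivation:
Coupon per period c = face * coupon_rate / m = 5.400000
Periods per year m = 1; per-period yield y/m = 0.026000
Number of cashflows N = 3
Cashflows (t years, CF_t, discount factor 1/(1+y/m)^(m*t), PV):
  t = 1.0000: CF_t = 5.400000, DF = 0.974659, PV = 5.263158
  t = 2.0000: CF_t = 5.400000, DF = 0.949960, PV = 5.129784
  t = 3.0000: CF_t = 105.400000, DF = 0.925887, PV = 97.588474
Price P = sum_t PV_t = 107.981416
Convexity numerator sum_t t*(t + 1/m) * CF_t / (1+y/m)^(m*t + 2):
  t = 1.0000: term = 9.999578
  t = 2.0000: term = 29.238532
  t = 3.0000: term = 1112.461662
Convexity = (1/P) * sum = 1151.699772 / 107.981416 = 10.665722


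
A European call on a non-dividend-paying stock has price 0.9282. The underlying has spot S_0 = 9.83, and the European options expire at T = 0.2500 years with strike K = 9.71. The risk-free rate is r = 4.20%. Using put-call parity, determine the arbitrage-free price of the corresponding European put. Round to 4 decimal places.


Put-call parity: C - P = S_0 * exp(-qT) - K * exp(-rT).
S_0 * exp(-qT) = 9.8300 * 1.00000000 = 9.83000000
K * exp(-rT) = 9.7100 * 0.98955493 = 9.60857840
P = C - S*exp(-qT) + K*exp(-rT)
P = 0.9282 - 9.83000000 + 9.60857840 = 0.7068

Answer: Put price = 0.7068


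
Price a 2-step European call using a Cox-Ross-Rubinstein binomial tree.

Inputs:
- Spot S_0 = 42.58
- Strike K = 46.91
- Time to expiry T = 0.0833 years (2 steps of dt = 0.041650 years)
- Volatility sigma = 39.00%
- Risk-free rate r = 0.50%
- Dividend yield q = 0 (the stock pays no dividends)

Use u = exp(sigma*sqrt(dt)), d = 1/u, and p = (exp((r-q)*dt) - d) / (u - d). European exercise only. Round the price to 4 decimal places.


Answer: Price = V(0,0) = 0.6990

Derivation:
dt = T/N = 0.041650
u = exp(sigma*sqrt(dt)) = 1.082846; d = 1/u = 0.923493
p = (exp((r-q)*dt) - d) / (u - d) = 0.481419
Discount per step: exp(-r*dt) = 0.999792
Stock lattice S(k, i) with i counting down-moves:
  k=0: S(0,0) = 42.5800
  k=1: S(1,0) = 46.1076; S(1,1) = 39.3223
  k=2: S(2,0) = 49.9274; S(2,1) = 42.5800; S(2,2) = 36.3139
Terminal payoffs V(N, i) = max(S_T - K, 0):
  V(2,0) = 3.017385; V(2,1) = 0.000000; V(2,2) = 0.000000
Backward induction: V(k, i) = exp(-r*dt) * [p * V(k+1, i) + (1-p) * V(k+1, i+1)].
  V(1,0) = exp(-r*dt) * [p*3.017385 + (1-p)*0.000000] = 1.452325
  V(1,1) = exp(-r*dt) * [p*0.000000 + (1-p)*0.000000] = 0.000000
  V(0,0) = exp(-r*dt) * [p*1.452325 + (1-p)*0.000000] = 0.699032


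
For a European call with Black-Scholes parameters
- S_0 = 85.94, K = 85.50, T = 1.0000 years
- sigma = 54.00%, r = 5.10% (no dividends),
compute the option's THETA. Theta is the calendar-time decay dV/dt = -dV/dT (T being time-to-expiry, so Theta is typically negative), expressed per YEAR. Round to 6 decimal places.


Answer: Theta = -10.430450

Derivation:
d1 = 0.3739500045; d2 = -0.1660499955
phi(d1) = 0.3720013350; exp(-qT) = 1.0000000000; exp(-rT) = 0.9502786705
Theta = -S*exp(-qT)*phi(d1)*sigma/(2*sqrt(T)) - r*K*exp(-rT)*N(d2) + q*S*exp(-qT)*N(d1)
N(d1) = 0.6457792437; N(d2) = 0.4340588028; sqrt(T) = 1.0000000000
Term 1 = -85.9400 * 1.0000000000 * 0.3720013350 * 0.5400 / (2 * 1.0000000000) = -8.6318445771
Term 2 = -0.0510 * 85.5000 * 0.9502786705 * 0.4340588028 = -1.7986051825
Term 3 = 0 (no dividend yield, q = 0)
Theta = -8.6318445771 + (-1.7986051825) + (0.0000000000) = -10.430450


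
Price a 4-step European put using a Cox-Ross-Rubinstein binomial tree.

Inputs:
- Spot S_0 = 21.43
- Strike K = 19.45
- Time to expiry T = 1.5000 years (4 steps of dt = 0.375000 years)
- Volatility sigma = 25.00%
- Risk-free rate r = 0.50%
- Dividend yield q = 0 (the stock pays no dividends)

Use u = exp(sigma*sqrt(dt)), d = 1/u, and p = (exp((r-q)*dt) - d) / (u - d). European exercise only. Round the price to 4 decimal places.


dt = T/N = 0.375000
u = exp(sigma*sqrt(dt)) = 1.165433; d = 1/u = 0.858050
p = (exp((r-q)*dt) - d) / (u - d) = 0.467907
Discount per step: exp(-r*dt) = 0.998127
Stock lattice S(k, i) with i counting down-moves:
  k=0: S(0,0) = 21.4300
  k=1: S(1,0) = 24.9752; S(1,1) = 18.3880
  k=2: S(2,0) = 29.1070; S(2,1) = 21.4300; S(2,2) = 15.7778
  k=3: S(3,0) = 33.9222; S(3,1) = 24.9752; S(3,2) = 18.3880; S(3,3) = 13.5382
  k=4: S(4,0) = 39.5341; S(4,1) = 29.1070; S(4,2) = 21.4300; S(4,3) = 15.7778; S(4,4) = 11.6164
Terminal payoffs V(N, i) = max(K - S_T, 0):
  V(4,0) = 0.000000; V(4,1) = 0.000000; V(4,2) = 0.000000; V(4,3) = 3.672173; V(4,4) = 7.833583
Backward induction: V(k, i) = exp(-r*dt) * [p * V(k+1, i) + (1-p) * V(k+1, i+1)].
  V(3,0) = exp(-r*dt) * [p*0.000000 + (1-p)*0.000000] = 0.000000
  V(3,1) = exp(-r*dt) * [p*0.000000 + (1-p)*0.000000] = 0.000000
  V(3,2) = exp(-r*dt) * [p*0.000000 + (1-p)*3.672173] = 1.950278
  V(3,3) = exp(-r*dt) * [p*3.672173 + (1-p)*7.833583] = 5.875404
  V(2,0) = exp(-r*dt) * [p*0.000000 + (1-p)*0.000000] = 0.000000
  V(2,1) = exp(-r*dt) * [p*0.000000 + (1-p)*1.950278] = 1.035785
  V(2,2) = exp(-r*dt) * [p*1.950278 + (1-p)*5.875404] = 4.031245
  V(1,0) = exp(-r*dt) * [p*0.000000 + (1-p)*1.035785] = 0.550102
  V(1,1) = exp(-r*dt) * [p*1.035785 + (1-p)*4.031245] = 2.624723
  V(0,0) = exp(-r*dt) * [p*0.550102 + (1-p)*2.624723] = 1.650895

Answer: Price = V(0,0) = 1.6509


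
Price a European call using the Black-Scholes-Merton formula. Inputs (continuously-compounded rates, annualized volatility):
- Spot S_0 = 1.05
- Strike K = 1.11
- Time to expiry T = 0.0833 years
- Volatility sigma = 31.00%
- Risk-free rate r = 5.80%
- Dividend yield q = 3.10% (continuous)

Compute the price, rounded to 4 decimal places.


Answer: Price = 0.0163

Derivation:
d1 = (ln(S/K) + (r - q + 0.5*sigma^2) * T) / (sigma * sqrt(T)) = -0.55121738
d2 = d1 - sigma * sqrt(T) = -0.64068877
exp(-rT) = 0.99518025; exp(-qT) = 0.99742103
C = S_0 * exp(-qT) * N(d1) - K * exp(-rT) * N(d2)
N(d1) = 0.29074233; N(d2) = 0.26086246
C = 1.0500 * 0.99742103 * 0.29074233 - 1.1100 * 0.99518025 * 0.26086246 = 0.0163


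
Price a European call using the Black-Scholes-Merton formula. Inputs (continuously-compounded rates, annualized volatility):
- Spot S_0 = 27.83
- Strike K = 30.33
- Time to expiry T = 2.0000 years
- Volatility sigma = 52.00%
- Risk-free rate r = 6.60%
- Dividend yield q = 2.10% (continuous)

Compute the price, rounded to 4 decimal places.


Answer: Price = 7.6939

Derivation:
d1 = (ln(S/K) + (r - q + 0.5*sigma^2) * T) / (sigma * sqrt(T)) = 0.37310388
d2 = d1 - sigma * sqrt(T) = -0.36228717
exp(-rT) = 0.87634100; exp(-qT) = 0.95886978
C = S_0 * exp(-qT) * N(d1) - K * exp(-rT) * N(d2)
N(d1) = 0.64546443; N(d2) = 0.35856872
C = 27.8300 * 0.95886978 * 0.64546443 - 30.3300 * 0.87634100 * 0.35856872 = 7.6939


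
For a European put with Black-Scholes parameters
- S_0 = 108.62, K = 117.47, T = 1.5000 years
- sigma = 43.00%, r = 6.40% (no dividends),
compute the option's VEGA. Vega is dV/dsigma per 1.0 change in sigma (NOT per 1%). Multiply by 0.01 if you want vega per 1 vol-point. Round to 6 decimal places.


Answer: Vega = 50.784008

Derivation:
d1 = 0.2968773418; d2 = -0.2297629529
phi(d1) = 0.3817434048; exp(-qT) = 1.0000000000; exp(-rT) = 0.9084640161
Vega = S * exp(-qT) * phi(d1) * sqrt(T) = 108.6200 * 1.0000000000 * 0.3817434048 * 1.2247448714 = 50.784008


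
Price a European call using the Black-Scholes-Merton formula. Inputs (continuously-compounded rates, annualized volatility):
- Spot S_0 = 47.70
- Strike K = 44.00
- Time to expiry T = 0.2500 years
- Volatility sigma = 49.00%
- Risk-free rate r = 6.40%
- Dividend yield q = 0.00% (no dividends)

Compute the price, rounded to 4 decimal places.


Answer: Price = 6.9748

Derivation:
d1 = (ln(S/K) + (r - q + 0.5*sigma^2) * T) / (sigma * sqrt(T)) = 0.51736434
d2 = d1 - sigma * sqrt(T) = 0.27236434
exp(-rT) = 0.98412732; exp(-qT) = 1.00000000
C = S_0 * exp(-qT) * N(d1) - K * exp(-rT) * N(d2)
N(d1) = 0.69754908; N(d2) = 0.60732906
C = 47.7000 * 1.00000000 * 0.69754908 - 44.0000 * 0.98412732 * 0.60732906 = 6.9748


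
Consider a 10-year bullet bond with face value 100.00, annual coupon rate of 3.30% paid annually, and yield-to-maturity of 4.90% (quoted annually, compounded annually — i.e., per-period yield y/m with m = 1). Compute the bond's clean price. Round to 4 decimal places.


Coupon per period c = face * coupon_rate / m = 3.300000
Periods per year m = 1; per-period yield y/m = 0.049000
Number of cashflows N = 10
Cashflows (t years, CF_t, discount factor 1/(1+y/m)^(m*t), PV):
  t = 1.0000: CF_t = 3.300000, DF = 0.953289, PV = 3.145853
  t = 2.0000: CF_t = 3.300000, DF = 0.908760, PV = 2.998907
  t = 3.0000: CF_t = 3.300000, DF = 0.866310, PV = 2.858824
  t = 4.0000: CF_t = 3.300000, DF = 0.825844, PV = 2.725285
  t = 5.0000: CF_t = 3.300000, DF = 0.787268, PV = 2.597984
  t = 6.0000: CF_t = 3.300000, DF = 0.750494, PV = 2.476629
  t = 7.0000: CF_t = 3.300000, DF = 0.715437, PV = 2.360943
  t = 8.0000: CF_t = 3.300000, DF = 0.682018, PV = 2.250661
  t = 9.0000: CF_t = 3.300000, DF = 0.650161, PV = 2.145530
  t = 10.0000: CF_t = 103.300000, DF = 0.619791, PV = 64.024389
Price P = sum_t PV_t = 87.585005

Answer: Price = 87.5850


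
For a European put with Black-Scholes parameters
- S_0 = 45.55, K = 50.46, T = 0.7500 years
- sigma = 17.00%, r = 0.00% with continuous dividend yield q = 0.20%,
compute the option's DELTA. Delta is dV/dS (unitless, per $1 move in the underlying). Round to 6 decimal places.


d1 = -0.6319120398; d2 = -0.7791363585
phi(d1) = 0.3267385575; exp(-qT) = 0.9985011244; exp(-rT) = 1.0000000000
N(-d1) = 0.7362778222
Delta = -exp(-qT) * N(-d1) = -0.9985011244 * 0.7362778222 = -0.735174

Answer: Delta = -0.735174


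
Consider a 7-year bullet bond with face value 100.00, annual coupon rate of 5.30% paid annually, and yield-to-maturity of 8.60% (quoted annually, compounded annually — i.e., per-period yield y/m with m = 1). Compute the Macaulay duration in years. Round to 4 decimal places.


Answer: Macaulay duration = 5.9181 years

Derivation:
Coupon per period c = face * coupon_rate / m = 5.300000
Periods per year m = 1; per-period yield y/m = 0.086000
Number of cashflows N = 7
Cashflows (t years, CF_t, discount factor 1/(1+y/m)^(m*t), PV):
  t = 1.0000: CF_t = 5.300000, DF = 0.920810, PV = 4.880295
  t = 2.0000: CF_t = 5.300000, DF = 0.847892, PV = 4.493826
  t = 3.0000: CF_t = 5.300000, DF = 0.780747, PV = 4.137961
  t = 4.0000: CF_t = 5.300000, DF = 0.718920, PV = 3.810277
  t = 5.0000: CF_t = 5.300000, DF = 0.661989, PV = 3.508543
  t = 6.0000: CF_t = 5.300000, DF = 0.609566, PV = 3.230702
  t = 7.0000: CF_t = 105.300000, DF = 0.561295, PV = 59.104370
Price P = sum_t PV_t = 83.165973
Macaulay numerator sum_t t * PV_t:
  t * PV_t at t = 1.0000: 4.880295
  t * PV_t at t = 2.0000: 8.987651
  t * PV_t at t = 3.0000: 12.413883
  t * PV_t at t = 4.0000: 15.241109
  t * PV_t at t = 5.0000: 17.542713
  t * PV_t at t = 6.0000: 19.384213
  t * PV_t at t = 7.0000: 413.730592
Macaulay duration D = (sum_t t * PV_t) / P = 492.180455 / 83.165973 = 5.918051


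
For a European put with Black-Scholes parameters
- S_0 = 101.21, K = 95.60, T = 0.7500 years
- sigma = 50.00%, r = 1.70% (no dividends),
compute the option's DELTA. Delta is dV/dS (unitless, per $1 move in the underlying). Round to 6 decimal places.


Answer: Delta = -0.352847

Derivation:
d1 = 0.3776442248; d2 = -0.0553684771
phi(d1) = 0.3714852522; exp(-qT) = 1.0000000000; exp(-rT) = 0.9873309369
N(-d1) = 0.3528474533
Delta = -exp(-qT) * N(-d1) = -1.0000000000 * 0.3528474533 = -0.352847


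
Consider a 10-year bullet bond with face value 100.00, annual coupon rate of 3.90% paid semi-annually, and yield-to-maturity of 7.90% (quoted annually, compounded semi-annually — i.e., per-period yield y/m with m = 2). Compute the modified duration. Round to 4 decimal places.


Answer: Modified duration = 7.7223

Derivation:
Coupon per period c = face * coupon_rate / m = 1.950000
Periods per year m = 2; per-period yield y/m = 0.039500
Number of cashflows N = 20
Cashflows (t years, CF_t, discount factor 1/(1+y/m)^(m*t), PV):
  t = 0.5000: CF_t = 1.950000, DF = 0.962001, PV = 1.875902
  t = 1.0000: CF_t = 1.950000, DF = 0.925446, PV = 1.804619
  t = 1.5000: CF_t = 1.950000, DF = 0.890280, PV = 1.736046
  t = 2.0000: CF_t = 1.950000, DF = 0.856450, PV = 1.670078
  t = 2.5000: CF_t = 1.950000, DF = 0.823906, PV = 1.606616
  t = 3.0000: CF_t = 1.950000, DF = 0.792598, PV = 1.545566
  t = 3.5000: CF_t = 1.950000, DF = 0.762480, PV = 1.486836
  t = 4.0000: CF_t = 1.950000, DF = 0.733507, PV = 1.430338
  t = 4.5000: CF_t = 1.950000, DF = 0.705634, PV = 1.375986
  t = 5.0000: CF_t = 1.950000, DF = 0.678821, PV = 1.323700
  t = 5.5000: CF_t = 1.950000, DF = 0.653026, PV = 1.273401
  t = 6.0000: CF_t = 1.950000, DF = 0.628212, PV = 1.225013
  t = 6.5000: CF_t = 1.950000, DF = 0.604340, PV = 1.178464
  t = 7.0000: CF_t = 1.950000, DF = 0.581376, PV = 1.133683
  t = 7.5000: CF_t = 1.950000, DF = 0.559284, PV = 1.090604
  t = 8.0000: CF_t = 1.950000, DF = 0.538032, PV = 1.049162
  t = 8.5000: CF_t = 1.950000, DF = 0.517587, PV = 1.009295
  t = 9.0000: CF_t = 1.950000, DF = 0.497919, PV = 0.970943
  t = 9.5000: CF_t = 1.950000, DF = 0.478999, PV = 0.934048
  t = 10.0000: CF_t = 101.950000, DF = 0.460798, PV = 46.978306
Price P = sum_t PV_t = 72.698608
First compute Macaulay numerator sum_t t * PV_t:
  t * PV_t at t = 0.5000: 0.937951
  t * PV_t at t = 1.0000: 1.804619
  t * PV_t at t = 1.5000: 2.604068
  t * PV_t at t = 2.0000: 3.340155
  t * PV_t at t = 2.5000: 4.016541
  t * PV_t at t = 3.0000: 4.636699
  t * PV_t at t = 3.5000: 5.203927
  t * PV_t at t = 4.0000: 5.721352
  t * PV_t at t = 4.5000: 6.191939
  t * PV_t at t = 5.0000: 6.618502
  t * PV_t at t = 5.5000: 7.003705
  t * PV_t at t = 6.0000: 7.350078
  t * PV_t at t = 6.5000: 7.660014
  t * PV_t at t = 7.0000: 7.935782
  t * PV_t at t = 7.5000: 8.179532
  t * PV_t at t = 8.0000: 8.393299
  t * PV_t at t = 8.5000: 8.579009
  t * PV_t at t = 9.0000: 8.738487
  t * PV_t at t = 9.5000: 8.873457
  t * PV_t at t = 10.0000: 469.783065
Macaulay duration D = 583.572181 / 72.698608 = 8.027281
Modified duration = D / (1 + y/m) = 8.027281 / (1 + 0.039500) = 7.722252


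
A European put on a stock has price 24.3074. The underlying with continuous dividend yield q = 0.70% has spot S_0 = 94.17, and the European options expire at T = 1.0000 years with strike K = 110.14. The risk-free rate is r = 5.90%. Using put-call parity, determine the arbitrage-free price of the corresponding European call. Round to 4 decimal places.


Answer: Call price = 13.9908

Derivation:
Put-call parity: C - P = S_0 * exp(-qT) - K * exp(-rT).
S_0 * exp(-qT) = 94.1700 * 0.99302444 = 93.51311179
K * exp(-rT) = 110.1400 * 0.94270677 = 103.82972355
C = P + S*exp(-qT) - K*exp(-rT)
C = 24.3074 + 93.51311179 - 103.82972355 = 13.9908
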